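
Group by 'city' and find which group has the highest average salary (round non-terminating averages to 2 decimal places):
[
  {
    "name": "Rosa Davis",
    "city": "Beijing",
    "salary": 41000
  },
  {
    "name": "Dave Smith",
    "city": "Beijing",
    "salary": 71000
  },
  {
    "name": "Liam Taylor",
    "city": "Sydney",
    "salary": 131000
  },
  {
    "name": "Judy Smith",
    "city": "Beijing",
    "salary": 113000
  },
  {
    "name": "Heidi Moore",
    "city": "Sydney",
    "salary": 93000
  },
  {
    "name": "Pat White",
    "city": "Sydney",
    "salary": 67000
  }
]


Group by: city

Groups:
  Beijing: 3 people, avg salary = 225000/3 = $75000
  Sydney: 3 people, avg salary = 291000/3 = $97000

Highest average salary: Sydney ($97000)

Sydney ($97000)


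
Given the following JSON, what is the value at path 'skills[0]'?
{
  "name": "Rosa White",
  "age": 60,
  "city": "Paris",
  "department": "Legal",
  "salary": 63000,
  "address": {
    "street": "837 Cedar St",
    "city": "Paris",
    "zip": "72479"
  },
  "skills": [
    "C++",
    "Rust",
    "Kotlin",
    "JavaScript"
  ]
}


Query: skills[0]
Path: skills -> first element
Value: C++

C++


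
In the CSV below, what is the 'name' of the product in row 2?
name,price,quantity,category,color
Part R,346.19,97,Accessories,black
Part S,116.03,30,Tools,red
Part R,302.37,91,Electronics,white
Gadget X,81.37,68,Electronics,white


Query: Row 2 ('Part S'), column 'name'
Value: Part S

Part S


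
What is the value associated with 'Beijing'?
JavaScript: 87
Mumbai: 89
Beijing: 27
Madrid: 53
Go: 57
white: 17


Looking up key 'Beijing'
Value: 27

27


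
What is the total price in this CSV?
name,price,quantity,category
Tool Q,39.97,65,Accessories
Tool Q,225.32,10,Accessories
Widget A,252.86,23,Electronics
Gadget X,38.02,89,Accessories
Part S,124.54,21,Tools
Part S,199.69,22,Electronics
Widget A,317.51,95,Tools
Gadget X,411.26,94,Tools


Computing total price:
Values: [39.97, 225.32, 252.86, 38.02, 124.54, 199.69, 317.51, 411.26]
Sum = 1609.17

1609.17


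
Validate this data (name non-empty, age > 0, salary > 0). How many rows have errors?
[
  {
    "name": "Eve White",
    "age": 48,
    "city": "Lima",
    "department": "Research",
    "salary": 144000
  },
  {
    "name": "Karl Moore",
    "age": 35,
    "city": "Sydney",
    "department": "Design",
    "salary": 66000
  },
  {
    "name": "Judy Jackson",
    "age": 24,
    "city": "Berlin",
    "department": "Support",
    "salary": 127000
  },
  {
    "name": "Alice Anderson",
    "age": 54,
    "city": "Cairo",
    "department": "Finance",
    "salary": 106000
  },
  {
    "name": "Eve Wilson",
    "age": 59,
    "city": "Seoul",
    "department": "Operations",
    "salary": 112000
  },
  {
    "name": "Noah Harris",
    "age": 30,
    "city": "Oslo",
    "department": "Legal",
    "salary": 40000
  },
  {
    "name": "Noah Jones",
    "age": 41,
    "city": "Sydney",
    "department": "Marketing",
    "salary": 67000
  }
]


Validating 7 records:
Rules: name non-empty, age > 0, salary > 0

  Row 1 (Eve White): OK
  Row 2 (Karl Moore): OK
  Row 3 (Judy Jackson): OK
  Row 4 (Alice Anderson): OK
  Row 5 (Eve Wilson): OK
  Row 6 (Noah Harris): OK
  Row 7 (Noah Jones): OK

Total errors: 0

0 errors


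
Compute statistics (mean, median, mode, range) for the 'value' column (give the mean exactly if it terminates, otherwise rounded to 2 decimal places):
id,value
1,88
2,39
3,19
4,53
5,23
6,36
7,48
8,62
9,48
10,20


Data: [88, 39, 19, 53, 23, 36, 48, 62, 48, 20]
Count: 10
Sum: 436
Mean: 436/10 = 43.6
Sorted: [19, 20, 23, 36, 39, 48, 48, 53, 62, 88]
Median: 43.5
Mode: 48 (2 times)
Range: 88 - 19 = 69
Min: 19, Max: 88

mean=43.6, median=43.5, mode=48, range=69


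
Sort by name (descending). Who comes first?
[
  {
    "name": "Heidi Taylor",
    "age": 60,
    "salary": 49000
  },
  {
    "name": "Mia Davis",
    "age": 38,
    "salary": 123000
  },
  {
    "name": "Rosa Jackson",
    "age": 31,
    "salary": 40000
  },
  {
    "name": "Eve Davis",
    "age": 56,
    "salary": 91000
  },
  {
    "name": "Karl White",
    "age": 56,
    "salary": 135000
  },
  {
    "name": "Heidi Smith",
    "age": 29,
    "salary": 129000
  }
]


Sort by: name (descending)

Sorted order:
  1. Rosa Jackson (name = Rosa Jackson)
  2. Mia Davis (name = Mia Davis)
  3. Karl White (name = Karl White)
  4. Heidi Taylor (name = Heidi Taylor)
  5. Heidi Smith (name = Heidi Smith)
  6. Eve Davis (name = Eve Davis)

First: Rosa Jackson

Rosa Jackson


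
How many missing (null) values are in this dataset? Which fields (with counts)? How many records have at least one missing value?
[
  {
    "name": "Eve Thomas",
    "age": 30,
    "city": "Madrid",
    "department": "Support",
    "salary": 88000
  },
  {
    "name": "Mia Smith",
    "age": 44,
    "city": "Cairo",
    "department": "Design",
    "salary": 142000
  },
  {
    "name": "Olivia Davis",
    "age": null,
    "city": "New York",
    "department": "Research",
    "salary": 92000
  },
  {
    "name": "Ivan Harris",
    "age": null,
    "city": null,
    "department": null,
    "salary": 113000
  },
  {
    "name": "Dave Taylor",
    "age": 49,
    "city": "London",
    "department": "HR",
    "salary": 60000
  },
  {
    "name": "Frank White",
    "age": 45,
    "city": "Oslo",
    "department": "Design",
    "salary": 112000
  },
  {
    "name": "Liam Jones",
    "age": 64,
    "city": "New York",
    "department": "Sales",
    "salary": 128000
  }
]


Checking for missing (null) values in 7 records:

  Eve Thomas: complete
  Mia Smith: complete
  Olivia Davis: age
  Ivan Harris: age, city, department
  Dave Taylor: complete
  Frank White: complete
  Liam Jones: complete

Per field:
  name: 0 missing
  age: 2 missing
  city: 1 missing
  department: 1 missing
  salary: 0 missing

Total missing values: 4
Records with any missing: 2

4 missing values (age: 2, city: 1, department: 1); 2 incomplete records


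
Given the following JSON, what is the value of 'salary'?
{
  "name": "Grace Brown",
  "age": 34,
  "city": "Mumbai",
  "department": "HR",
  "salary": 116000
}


Looking up field 'salary'
Value: 116000

116000


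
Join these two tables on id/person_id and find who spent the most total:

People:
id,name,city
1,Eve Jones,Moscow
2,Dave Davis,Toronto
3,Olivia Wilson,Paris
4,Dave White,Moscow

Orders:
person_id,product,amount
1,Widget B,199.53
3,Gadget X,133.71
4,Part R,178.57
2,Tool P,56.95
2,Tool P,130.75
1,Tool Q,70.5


Join on: people.id = orders.person_id

Joined rows:
  Eve Jones (Moscow) bought Widget B for $199.53
  Olivia Wilson (Paris) bought Gadget X for $133.71
  Dave White (Moscow) bought Part R for $178.57
  Dave Davis (Toronto) bought Tool P for $56.95
  Dave Davis (Toronto) bought Tool P for $130.75
  Eve Jones (Moscow) bought Tool Q for $70.5

Total per person:
  Eve Jones: $270.03
  Dave Davis: $187.70
  Dave White: $178.57
  Olivia Wilson: $133.71

Top spender: Eve Jones ($270.03)

Eve Jones ($270.03)


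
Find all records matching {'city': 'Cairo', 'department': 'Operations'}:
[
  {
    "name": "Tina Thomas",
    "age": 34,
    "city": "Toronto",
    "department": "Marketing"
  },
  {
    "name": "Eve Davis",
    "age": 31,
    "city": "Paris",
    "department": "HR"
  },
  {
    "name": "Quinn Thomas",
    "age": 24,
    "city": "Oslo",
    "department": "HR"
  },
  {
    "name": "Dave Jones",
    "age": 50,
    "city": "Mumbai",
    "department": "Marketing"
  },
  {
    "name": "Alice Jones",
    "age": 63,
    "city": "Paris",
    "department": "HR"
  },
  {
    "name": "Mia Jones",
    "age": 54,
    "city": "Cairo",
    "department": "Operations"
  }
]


Search criteria: {'city': 'Cairo', 'department': 'Operations'}

Checking 6 records:
  Tina Thomas: {city: Toronto, department: Marketing}
  Eve Davis: {city: Paris, department: HR}
  Quinn Thomas: {city: Oslo, department: HR}
  Dave Jones: {city: Mumbai, department: Marketing}
  Alice Jones: {city: Paris, department: HR}
  Mia Jones: {city: Cairo, department: Operations} <-- MATCH

Matches: ["Mia Jones"]

["Mia Jones"]


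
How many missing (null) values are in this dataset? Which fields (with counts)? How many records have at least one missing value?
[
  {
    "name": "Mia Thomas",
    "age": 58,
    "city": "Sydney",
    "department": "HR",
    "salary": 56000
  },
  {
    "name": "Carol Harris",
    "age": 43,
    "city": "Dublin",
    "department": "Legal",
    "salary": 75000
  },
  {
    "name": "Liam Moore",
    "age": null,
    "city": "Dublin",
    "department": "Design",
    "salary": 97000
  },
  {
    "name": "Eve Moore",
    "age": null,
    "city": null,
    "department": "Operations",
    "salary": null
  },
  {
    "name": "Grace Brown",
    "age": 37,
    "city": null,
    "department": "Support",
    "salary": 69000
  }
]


Checking for missing (null) values in 5 records:

  Mia Thomas: complete
  Carol Harris: complete
  Liam Moore: age
  Eve Moore: age, city, salary
  Grace Brown: city

Per field:
  name: 0 missing
  age: 2 missing
  city: 2 missing
  department: 0 missing
  salary: 1 missing

Total missing values: 5
Records with any missing: 3

5 missing values (age: 2, city: 2, salary: 1); 3 incomplete records


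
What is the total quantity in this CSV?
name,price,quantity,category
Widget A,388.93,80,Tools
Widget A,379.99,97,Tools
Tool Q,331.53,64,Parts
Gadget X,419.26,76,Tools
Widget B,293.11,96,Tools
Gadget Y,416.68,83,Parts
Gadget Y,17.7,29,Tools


Computing total quantity:
Values: [80, 97, 64, 76, 96, 83, 29]
Sum = 525

525


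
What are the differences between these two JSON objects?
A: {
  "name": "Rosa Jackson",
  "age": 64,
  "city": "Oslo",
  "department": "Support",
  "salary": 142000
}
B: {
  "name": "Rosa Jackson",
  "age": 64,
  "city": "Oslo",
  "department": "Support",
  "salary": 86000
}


Comparing each field (in key order):
  name: same
  age: same
  city: same
  department: same
  salary: DIFFERENT
Differences:
  salary: 142000 -> 86000

1 field(s) changed

1 change: salary


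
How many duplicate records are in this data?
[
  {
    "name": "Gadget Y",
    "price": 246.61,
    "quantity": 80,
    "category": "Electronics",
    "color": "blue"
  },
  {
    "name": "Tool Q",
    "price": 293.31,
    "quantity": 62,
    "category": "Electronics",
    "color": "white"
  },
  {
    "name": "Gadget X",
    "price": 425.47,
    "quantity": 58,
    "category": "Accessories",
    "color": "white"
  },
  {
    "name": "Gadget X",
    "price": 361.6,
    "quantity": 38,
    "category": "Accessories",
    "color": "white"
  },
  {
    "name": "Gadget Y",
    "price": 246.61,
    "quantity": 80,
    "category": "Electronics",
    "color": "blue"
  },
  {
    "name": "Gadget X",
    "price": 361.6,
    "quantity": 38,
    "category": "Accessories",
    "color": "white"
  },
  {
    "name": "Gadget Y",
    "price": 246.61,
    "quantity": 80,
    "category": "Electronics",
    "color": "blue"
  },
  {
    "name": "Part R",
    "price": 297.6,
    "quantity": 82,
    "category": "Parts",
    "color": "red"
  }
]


Checking 8 records for duplicates:

  Row 1: Gadget Y ($246.61, qty 80)
  Row 2: Tool Q ($293.31, qty 62)
  Row 3: Gadget X ($425.47, qty 58)
  Row 4: Gadget X ($361.6, qty 38)
  Row 5: Gadget Y ($246.61, qty 80) <-- DUPLICATE
  Row 6: Gadget X ($361.6, qty 38) <-- DUPLICATE
  Row 7: Gadget Y ($246.61, qty 80) <-- DUPLICATE
  Row 8: Part R ($297.6, qty 82)

Duplicates found: 3
Unique records: 5

3 duplicates, 5 unique


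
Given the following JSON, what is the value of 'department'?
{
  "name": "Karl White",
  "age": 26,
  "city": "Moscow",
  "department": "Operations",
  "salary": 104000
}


Looking up field 'department'
Value: Operations

Operations


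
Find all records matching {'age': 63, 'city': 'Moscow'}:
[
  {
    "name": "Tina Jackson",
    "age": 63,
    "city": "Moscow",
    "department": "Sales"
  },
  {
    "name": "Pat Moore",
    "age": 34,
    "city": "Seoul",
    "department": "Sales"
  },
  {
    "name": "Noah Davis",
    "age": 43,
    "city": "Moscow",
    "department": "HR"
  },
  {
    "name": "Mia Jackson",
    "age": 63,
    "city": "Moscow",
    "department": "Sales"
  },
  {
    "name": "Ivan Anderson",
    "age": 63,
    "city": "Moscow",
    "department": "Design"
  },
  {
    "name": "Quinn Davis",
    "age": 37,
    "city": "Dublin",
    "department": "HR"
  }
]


Search criteria: {'age': 63, 'city': 'Moscow'}

Checking 6 records:
  Tina Jackson: {age: 63, city: Moscow} <-- MATCH
  Pat Moore: {age: 34, city: Seoul}
  Noah Davis: {age: 43, city: Moscow}
  Mia Jackson: {age: 63, city: Moscow} <-- MATCH
  Ivan Anderson: {age: 63, city: Moscow} <-- MATCH
  Quinn Davis: {age: 37, city: Dublin}

Matches: ["Tina Jackson", "Mia Jackson", "Ivan Anderson"]

["Tina Jackson", "Mia Jackson", "Ivan Anderson"]


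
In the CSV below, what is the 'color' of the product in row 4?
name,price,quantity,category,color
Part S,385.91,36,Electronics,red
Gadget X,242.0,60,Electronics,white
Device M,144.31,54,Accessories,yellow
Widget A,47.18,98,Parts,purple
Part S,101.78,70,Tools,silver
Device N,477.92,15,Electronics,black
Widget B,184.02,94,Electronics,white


Query: Row 4 ('Widget A'), column 'color'
Value: purple

purple


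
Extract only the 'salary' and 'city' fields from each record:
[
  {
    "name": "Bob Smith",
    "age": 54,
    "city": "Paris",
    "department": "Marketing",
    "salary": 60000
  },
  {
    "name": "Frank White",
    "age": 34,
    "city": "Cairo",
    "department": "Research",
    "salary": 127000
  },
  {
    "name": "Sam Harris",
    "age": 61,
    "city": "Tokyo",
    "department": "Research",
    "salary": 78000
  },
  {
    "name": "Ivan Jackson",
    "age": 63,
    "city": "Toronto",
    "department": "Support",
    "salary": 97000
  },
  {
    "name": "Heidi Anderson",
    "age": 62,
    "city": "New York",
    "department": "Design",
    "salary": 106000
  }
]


Original: 5 records with fields: name, age, city, department, salary
Keep: ['salary', 'city']
Drop: ['name', 'age', 'department']
Result: 5 records, 2 fields each

[
  {
    "salary": 60000,
    "city": "Paris"
  },
  {
    "salary": 127000,
    "city": "Cairo"
  },
  {
    "salary": 78000,
    "city": "Tokyo"
  },
  {
    "salary": 97000,
    "city": "Toronto"
  },
  {
    "salary": 106000,
    "city": "New York"
  }
]


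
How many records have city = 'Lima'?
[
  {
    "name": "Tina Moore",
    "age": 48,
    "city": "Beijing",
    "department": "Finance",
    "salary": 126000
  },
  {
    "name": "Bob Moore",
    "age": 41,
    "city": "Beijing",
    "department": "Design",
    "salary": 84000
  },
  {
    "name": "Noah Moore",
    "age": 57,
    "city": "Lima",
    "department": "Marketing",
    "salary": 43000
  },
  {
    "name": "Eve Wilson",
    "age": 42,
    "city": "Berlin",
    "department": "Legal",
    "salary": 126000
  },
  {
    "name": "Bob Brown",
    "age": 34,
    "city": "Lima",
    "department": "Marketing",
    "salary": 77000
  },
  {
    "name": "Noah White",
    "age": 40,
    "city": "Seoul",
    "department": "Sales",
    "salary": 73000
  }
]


Data: 6 records
Condition: city = 'Lima'

Checking each record:
  Tina Moore: Beijing
  Bob Moore: Beijing
  Noah Moore: Lima MATCH
  Eve Wilson: Berlin
  Bob Brown: Lima MATCH
  Noah White: Seoul

Count: 2

2


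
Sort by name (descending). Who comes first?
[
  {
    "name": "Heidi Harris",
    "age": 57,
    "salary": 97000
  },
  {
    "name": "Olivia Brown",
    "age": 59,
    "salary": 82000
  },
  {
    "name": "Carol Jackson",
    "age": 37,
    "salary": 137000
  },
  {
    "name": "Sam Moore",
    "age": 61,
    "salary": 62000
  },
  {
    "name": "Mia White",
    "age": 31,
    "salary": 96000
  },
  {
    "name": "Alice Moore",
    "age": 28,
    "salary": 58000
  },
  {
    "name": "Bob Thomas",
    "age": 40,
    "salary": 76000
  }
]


Sort by: name (descending)

Sorted order:
  1. Sam Moore (name = Sam Moore)
  2. Olivia Brown (name = Olivia Brown)
  3. Mia White (name = Mia White)
  4. Heidi Harris (name = Heidi Harris)
  5. Carol Jackson (name = Carol Jackson)
  6. Bob Thomas (name = Bob Thomas)
  7. Alice Moore (name = Alice Moore)

First: Sam Moore

Sam Moore


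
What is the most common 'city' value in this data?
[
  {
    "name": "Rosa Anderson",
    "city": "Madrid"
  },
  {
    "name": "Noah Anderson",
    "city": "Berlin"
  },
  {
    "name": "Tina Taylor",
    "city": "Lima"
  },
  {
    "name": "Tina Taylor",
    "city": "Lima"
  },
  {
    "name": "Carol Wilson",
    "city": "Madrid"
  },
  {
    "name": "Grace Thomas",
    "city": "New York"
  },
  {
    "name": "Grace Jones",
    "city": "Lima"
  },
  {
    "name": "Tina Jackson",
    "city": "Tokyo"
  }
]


Counting 'city' values across 8 records:

  Lima: 3 ###
  Madrid: 2 ##
  Berlin: 1 #
  New York: 1 #
  Tokyo: 1 #

Most common: Lima (3 times)

Lima (3 times)


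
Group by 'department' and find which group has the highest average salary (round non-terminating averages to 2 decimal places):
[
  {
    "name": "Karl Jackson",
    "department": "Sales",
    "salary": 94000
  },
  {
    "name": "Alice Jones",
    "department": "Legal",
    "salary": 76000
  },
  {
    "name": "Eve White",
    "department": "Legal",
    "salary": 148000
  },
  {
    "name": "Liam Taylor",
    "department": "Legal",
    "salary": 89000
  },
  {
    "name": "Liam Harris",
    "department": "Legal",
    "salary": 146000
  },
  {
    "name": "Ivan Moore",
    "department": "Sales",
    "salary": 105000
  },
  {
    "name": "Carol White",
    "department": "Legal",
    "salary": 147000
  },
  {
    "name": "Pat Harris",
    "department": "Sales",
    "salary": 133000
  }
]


Group by: department

Groups:
  Legal: 5 people, avg salary = 606000/5 = $121200
  Sales: 3 people, avg salary = 332000/3 ≈ $110666.67

Highest average salary: Legal ($121200)

Legal ($121200)


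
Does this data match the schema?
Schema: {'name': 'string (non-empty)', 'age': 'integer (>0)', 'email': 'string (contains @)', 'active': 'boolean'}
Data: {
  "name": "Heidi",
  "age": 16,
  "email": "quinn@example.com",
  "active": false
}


Validating each field against schema:
  name: OK (non-empty string)
  age: OK (positive integer)
  email: OK (string with @)
  active: OK (boolean)

Result: VALID

VALID


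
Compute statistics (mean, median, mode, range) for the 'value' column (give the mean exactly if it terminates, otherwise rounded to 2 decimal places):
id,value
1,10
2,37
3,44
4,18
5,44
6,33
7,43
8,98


Data: [10, 37, 44, 18, 44, 33, 43, 98]
Count: 8
Sum: 327
Mean: 327/8 = 40.875
Sorted: [10, 18, 33, 37, 43, 44, 44, 98]
Median: 40.0
Mode: 44 (2 times)
Range: 98 - 10 = 88
Min: 10, Max: 98

mean=40.875, median=40.0, mode=44, range=88


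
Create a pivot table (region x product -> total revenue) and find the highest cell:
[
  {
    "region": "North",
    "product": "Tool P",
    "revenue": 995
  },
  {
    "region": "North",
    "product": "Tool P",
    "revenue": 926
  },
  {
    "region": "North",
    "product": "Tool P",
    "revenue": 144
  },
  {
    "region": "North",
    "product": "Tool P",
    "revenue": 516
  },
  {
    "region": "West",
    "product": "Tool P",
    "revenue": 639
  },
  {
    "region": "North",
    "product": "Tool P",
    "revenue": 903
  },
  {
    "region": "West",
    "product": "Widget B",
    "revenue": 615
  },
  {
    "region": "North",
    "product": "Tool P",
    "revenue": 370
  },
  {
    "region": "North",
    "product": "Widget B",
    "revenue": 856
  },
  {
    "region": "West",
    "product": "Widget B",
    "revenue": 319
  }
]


Pivot: region (rows) x product (columns) -> total revenue

     Tool P        Widget B    
North         3854           856  
West           639           934  

Highest: North / Tool P = $3854

North / Tool P = $3854


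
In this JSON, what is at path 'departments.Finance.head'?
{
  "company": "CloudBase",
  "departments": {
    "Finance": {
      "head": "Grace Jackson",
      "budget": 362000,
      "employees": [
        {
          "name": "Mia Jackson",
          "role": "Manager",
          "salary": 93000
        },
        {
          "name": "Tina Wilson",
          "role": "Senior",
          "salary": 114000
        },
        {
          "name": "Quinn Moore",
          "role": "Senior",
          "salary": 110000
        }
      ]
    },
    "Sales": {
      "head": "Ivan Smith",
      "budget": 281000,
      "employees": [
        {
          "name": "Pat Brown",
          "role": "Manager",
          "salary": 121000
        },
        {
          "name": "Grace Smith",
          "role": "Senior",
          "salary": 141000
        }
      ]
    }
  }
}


Path: departments.Finance.head

Navigate:
  -> departments
  -> Finance
  -> head = 'Grace Jackson'

Grace Jackson


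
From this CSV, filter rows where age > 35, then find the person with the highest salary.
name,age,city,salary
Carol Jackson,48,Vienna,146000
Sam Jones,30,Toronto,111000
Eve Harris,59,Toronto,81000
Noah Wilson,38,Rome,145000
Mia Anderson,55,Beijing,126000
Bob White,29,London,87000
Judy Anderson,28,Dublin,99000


Filter: age > 35
Sort by: salary (descending)

Filtered records (4):
  Carol Jackson, age 48, salary $146000
  Noah Wilson, age 38, salary $145000
  Mia Anderson, age 55, salary $126000
  Eve Harris, age 59, salary $81000

Highest salary: Carol Jackson ($146000)

Carol Jackson


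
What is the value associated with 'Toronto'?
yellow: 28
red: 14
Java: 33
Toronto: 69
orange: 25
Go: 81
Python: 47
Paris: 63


Looking up key 'Toronto'
Value: 69

69


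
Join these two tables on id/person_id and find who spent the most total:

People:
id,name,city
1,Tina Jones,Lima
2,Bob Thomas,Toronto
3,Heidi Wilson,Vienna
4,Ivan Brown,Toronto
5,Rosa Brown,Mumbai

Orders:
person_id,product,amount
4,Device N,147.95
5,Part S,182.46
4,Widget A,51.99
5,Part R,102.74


Join on: people.id = orders.person_id

Joined rows:
  Ivan Brown (Toronto) bought Device N for $147.95
  Rosa Brown (Mumbai) bought Part S for $182.46
  Ivan Brown (Toronto) bought Widget A for $51.99
  Rosa Brown (Mumbai) bought Part R for $102.74

Total per person:
  Rosa Brown: $285.20
  Ivan Brown: $199.94

Top spender: Rosa Brown ($285.20)

Rosa Brown ($285.20)


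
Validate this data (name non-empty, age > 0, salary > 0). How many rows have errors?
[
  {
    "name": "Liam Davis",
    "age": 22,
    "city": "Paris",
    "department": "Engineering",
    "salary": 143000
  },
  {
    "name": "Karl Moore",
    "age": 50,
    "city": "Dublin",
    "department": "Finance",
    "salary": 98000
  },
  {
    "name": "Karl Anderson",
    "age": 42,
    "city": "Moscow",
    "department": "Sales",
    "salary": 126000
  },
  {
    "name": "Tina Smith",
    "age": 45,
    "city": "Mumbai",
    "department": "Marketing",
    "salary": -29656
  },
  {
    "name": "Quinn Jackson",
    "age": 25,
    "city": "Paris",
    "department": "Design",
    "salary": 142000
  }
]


Validating 5 records:
Rules: name non-empty, age > 0, salary > 0

  Row 1 (Liam Davis): OK
  Row 2 (Karl Moore): OK
  Row 3 (Karl Anderson): OK
  Row 4 (Tina Smith): negative salary: -29656
  Row 5 (Quinn Jackson): OK

Total errors: 1

1 errors


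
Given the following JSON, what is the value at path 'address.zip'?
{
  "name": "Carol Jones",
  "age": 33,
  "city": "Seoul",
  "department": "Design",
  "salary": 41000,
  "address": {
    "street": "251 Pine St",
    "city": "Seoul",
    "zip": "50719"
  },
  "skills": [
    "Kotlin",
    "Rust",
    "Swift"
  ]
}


Query: address.zip
Path: address -> zip
Value: 50719

50719


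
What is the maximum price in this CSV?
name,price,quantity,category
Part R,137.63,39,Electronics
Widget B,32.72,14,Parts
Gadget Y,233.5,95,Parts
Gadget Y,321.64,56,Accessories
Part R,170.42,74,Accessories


Computing maximum price:
Values: [137.63, 32.72, 233.5, 321.64, 170.42]
Max = 321.64

321.64


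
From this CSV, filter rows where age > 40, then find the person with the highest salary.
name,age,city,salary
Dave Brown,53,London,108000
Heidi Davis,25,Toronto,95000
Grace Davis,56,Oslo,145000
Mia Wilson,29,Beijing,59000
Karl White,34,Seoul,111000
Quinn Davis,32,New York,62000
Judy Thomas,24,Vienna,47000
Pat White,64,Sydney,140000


Filter: age > 40
Sort by: salary (descending)

Filtered records (3):
  Grace Davis, age 56, salary $145000
  Pat White, age 64, salary $140000
  Dave Brown, age 53, salary $108000

Highest salary: Grace Davis ($145000)

Grace Davis


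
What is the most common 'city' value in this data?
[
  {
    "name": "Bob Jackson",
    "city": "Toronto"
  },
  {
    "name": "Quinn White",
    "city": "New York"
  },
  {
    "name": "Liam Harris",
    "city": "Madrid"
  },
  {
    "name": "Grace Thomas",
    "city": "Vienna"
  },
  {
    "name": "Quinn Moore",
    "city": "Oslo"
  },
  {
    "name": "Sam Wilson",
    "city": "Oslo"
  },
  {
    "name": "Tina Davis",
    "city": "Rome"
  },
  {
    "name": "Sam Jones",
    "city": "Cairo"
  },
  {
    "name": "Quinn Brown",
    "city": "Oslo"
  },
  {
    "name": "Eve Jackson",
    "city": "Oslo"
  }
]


Counting 'city' values across 10 records:

  Oslo: 4 ####
  Toronto: 1 #
  New York: 1 #
  Madrid: 1 #
  Vienna: 1 #
  Rome: 1 #
  Cairo: 1 #

Most common: Oslo (4 times)

Oslo (4 times)


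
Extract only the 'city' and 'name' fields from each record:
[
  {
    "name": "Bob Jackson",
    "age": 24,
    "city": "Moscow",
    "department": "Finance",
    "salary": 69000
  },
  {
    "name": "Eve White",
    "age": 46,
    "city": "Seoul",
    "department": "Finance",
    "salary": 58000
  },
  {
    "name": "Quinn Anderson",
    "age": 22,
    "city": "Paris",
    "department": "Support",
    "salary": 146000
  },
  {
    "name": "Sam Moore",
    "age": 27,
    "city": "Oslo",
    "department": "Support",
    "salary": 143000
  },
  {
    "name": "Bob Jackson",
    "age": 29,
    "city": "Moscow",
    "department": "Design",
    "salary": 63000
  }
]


Original: 5 records with fields: name, age, city, department, salary
Keep: ['city', 'name']
Drop: ['age', 'department', 'salary']
Result: 5 records, 2 fields each

[
  {
    "city": "Moscow",
    "name": "Bob Jackson"
  },
  {
    "city": "Seoul",
    "name": "Eve White"
  },
  {
    "city": "Paris",
    "name": "Quinn Anderson"
  },
  {
    "city": "Oslo",
    "name": "Sam Moore"
  },
  {
    "city": "Moscow",
    "name": "Bob Jackson"
  }
]


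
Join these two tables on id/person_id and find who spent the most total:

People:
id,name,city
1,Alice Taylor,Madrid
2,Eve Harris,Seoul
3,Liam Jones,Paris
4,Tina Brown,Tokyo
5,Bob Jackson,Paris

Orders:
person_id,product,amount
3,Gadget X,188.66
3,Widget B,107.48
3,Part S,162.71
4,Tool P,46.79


Join on: people.id = orders.person_id

Joined rows:
  Liam Jones (Paris) bought Gadget X for $188.66
  Liam Jones (Paris) bought Widget B for $107.48
  Liam Jones (Paris) bought Part S for $162.71
  Tina Brown (Tokyo) bought Tool P for $46.79

Total per person:
  Liam Jones: $458.85
  Tina Brown: $46.79

Top spender: Liam Jones ($458.85)

Liam Jones ($458.85)


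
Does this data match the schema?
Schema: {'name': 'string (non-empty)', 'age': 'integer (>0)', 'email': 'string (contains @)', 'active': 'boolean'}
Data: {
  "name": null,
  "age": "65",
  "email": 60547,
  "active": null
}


Validating each field against schema:
  name: FAIL (null is not a string)
  age: FAIL ("65" is not an integer)
  email: FAIL (60547 is not a string)
  active: FAIL (null is not a boolean)

Result: INVALID (4 errors: name, age, email, active)

INVALID (4 errors: name, age, email, active)


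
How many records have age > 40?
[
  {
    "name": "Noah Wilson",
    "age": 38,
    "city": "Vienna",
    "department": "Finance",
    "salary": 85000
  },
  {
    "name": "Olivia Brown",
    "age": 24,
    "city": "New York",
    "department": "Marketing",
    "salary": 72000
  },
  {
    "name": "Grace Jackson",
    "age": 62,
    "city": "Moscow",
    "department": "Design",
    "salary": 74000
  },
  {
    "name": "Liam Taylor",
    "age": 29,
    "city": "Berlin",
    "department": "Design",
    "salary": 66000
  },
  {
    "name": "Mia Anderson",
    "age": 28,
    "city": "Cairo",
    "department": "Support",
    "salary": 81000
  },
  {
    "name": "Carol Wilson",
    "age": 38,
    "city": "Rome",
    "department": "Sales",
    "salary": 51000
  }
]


Data: 6 records
Condition: age > 40

Checking each record:
  Noah Wilson: 38
  Olivia Brown: 24
  Grace Jackson: 62 MATCH
  Liam Taylor: 29
  Mia Anderson: 28
  Carol Wilson: 38

Count: 1

1


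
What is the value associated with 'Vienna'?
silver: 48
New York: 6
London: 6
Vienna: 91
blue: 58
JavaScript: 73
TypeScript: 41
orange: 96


Looking up key 'Vienna'
Value: 91

91


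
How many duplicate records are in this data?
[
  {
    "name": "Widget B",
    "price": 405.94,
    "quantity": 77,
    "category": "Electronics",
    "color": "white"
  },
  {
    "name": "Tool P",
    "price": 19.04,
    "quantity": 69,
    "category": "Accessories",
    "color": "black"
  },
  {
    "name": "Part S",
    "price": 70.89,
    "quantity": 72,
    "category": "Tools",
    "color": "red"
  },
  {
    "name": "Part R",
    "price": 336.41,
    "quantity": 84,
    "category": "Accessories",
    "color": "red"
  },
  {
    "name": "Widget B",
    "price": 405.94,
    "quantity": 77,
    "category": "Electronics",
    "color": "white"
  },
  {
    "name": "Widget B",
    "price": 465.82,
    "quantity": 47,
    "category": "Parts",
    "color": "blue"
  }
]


Checking 6 records for duplicates:

  Row 1: Widget B ($405.94, qty 77)
  Row 2: Tool P ($19.04, qty 69)
  Row 3: Part S ($70.89, qty 72)
  Row 4: Part R ($336.41, qty 84)
  Row 5: Widget B ($405.94, qty 77) <-- DUPLICATE
  Row 6: Widget B ($465.82, qty 47)

Duplicates found: 1
Unique records: 5

1 duplicates, 5 unique


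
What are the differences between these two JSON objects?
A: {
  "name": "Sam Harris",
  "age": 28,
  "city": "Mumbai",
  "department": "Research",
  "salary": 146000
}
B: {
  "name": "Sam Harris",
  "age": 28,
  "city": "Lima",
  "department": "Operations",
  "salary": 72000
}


Comparing each field (in key order):
  name: same
  age: same
  city: DIFFERENT
  department: DIFFERENT
  salary: DIFFERENT
Differences:
  city: Mumbai -> Lima
  department: Research -> Operations
  salary: 146000 -> 72000

3 field(s) changed

3 changes: city, department, salary


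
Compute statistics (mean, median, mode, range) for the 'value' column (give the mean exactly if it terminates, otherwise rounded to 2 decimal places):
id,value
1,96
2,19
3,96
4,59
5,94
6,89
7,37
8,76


Data: [96, 19, 96, 59, 94, 89, 37, 76]
Count: 8
Sum: 566
Mean: 566/8 = 70.75
Sorted: [19, 37, 59, 76, 89, 94, 96, 96]
Median: 82.5
Mode: 96 (2 times)
Range: 96 - 19 = 77
Min: 19, Max: 96

mean=70.75, median=82.5, mode=96, range=77


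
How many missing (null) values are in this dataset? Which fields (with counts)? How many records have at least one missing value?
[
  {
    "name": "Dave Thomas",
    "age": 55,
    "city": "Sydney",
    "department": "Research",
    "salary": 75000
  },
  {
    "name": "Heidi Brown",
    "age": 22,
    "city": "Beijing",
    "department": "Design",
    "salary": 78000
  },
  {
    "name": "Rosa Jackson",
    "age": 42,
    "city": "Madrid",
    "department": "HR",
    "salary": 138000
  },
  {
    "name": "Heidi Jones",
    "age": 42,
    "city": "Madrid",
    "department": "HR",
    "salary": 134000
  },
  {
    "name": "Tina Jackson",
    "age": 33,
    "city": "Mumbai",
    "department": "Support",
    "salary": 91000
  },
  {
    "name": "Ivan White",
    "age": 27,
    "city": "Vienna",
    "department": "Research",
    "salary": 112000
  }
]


Checking for missing (null) values in 6 records:

  Dave Thomas: complete
  Heidi Brown: complete
  Rosa Jackson: complete
  Heidi Jones: complete
  Tina Jackson: complete
  Ivan White: complete

Per field:
  name: 0 missing
  age: 0 missing
  city: 0 missing
  department: 0 missing
  salary: 0 missing

Total missing values: 0
Records with any missing: 0

0 missing values (none); 0 incomplete records


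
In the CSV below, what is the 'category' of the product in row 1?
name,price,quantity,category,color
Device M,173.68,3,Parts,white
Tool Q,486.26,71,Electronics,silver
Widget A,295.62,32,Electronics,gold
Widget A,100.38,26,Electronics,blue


Query: Row 1 ('Device M'), column 'category'
Value: Parts

Parts


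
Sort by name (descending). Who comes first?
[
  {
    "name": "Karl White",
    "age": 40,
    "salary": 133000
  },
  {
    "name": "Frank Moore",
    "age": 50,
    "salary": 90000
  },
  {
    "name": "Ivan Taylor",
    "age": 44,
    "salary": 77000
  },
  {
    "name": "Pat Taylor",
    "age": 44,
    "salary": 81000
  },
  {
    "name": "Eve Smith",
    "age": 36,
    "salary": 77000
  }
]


Sort by: name (descending)

Sorted order:
  1. Pat Taylor (name = Pat Taylor)
  2. Karl White (name = Karl White)
  3. Ivan Taylor (name = Ivan Taylor)
  4. Frank Moore (name = Frank Moore)
  5. Eve Smith (name = Eve Smith)

First: Pat Taylor

Pat Taylor


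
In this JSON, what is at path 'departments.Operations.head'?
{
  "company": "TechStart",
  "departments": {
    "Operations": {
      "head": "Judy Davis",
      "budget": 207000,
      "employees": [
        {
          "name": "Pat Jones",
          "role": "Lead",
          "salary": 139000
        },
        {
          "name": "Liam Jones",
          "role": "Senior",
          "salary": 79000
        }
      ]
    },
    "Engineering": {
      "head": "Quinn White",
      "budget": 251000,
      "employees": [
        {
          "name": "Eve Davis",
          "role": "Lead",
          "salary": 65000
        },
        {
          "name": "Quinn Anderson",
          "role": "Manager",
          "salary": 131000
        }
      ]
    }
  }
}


Path: departments.Operations.head

Navigate:
  -> departments
  -> Operations
  -> head = 'Judy Davis'

Judy Davis


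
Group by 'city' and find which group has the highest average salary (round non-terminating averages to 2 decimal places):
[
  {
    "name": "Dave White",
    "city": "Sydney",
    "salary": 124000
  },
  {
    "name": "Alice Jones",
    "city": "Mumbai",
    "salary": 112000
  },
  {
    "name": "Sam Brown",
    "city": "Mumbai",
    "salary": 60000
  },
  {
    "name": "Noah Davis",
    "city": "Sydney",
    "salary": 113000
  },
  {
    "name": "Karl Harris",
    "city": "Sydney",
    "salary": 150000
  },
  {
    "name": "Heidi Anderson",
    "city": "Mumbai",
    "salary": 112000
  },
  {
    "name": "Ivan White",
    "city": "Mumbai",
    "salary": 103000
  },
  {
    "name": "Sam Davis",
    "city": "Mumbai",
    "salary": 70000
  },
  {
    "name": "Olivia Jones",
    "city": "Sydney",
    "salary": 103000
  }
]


Group by: city

Groups:
  Mumbai: 5 people, avg salary = 457000/5 = $91400
  Sydney: 4 people, avg salary = 490000/4 = $122500

Highest average salary: Sydney ($122500)

Sydney ($122500)


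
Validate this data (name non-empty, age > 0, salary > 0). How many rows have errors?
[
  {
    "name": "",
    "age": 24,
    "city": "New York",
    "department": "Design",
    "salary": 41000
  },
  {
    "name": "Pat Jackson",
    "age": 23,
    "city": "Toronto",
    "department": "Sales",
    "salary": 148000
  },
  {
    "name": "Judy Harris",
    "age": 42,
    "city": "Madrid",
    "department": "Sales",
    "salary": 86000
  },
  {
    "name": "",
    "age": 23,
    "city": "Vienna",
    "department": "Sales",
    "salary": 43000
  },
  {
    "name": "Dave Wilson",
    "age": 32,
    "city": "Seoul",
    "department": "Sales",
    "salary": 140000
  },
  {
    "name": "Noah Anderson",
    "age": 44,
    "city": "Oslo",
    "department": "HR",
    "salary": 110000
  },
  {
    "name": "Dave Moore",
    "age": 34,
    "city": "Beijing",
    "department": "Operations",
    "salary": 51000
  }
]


Validating 7 records:
Rules: name non-empty, age > 0, salary > 0

  Row 1 (???): empty name
  Row 2 (Pat Jackson): OK
  Row 3 (Judy Harris): OK
  Row 4 (???): empty name
  Row 5 (Dave Wilson): OK
  Row 6 (Noah Anderson): OK
  Row 7 (Dave Moore): OK

Total errors: 2

2 errors


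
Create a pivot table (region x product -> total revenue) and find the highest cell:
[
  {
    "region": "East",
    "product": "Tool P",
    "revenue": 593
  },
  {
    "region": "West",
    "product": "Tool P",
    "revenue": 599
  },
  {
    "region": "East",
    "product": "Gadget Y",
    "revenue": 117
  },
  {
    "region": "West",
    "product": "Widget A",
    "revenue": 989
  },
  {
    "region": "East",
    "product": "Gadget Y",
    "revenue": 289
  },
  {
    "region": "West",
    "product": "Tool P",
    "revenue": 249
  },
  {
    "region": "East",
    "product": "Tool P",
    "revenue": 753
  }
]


Pivot: region (rows) x product (columns) -> total revenue

     Gadget Y      Tool P        Widget A    
East           406          1346             0  
West             0           848           989  

Highest: East / Tool P = $1346

East / Tool P = $1346


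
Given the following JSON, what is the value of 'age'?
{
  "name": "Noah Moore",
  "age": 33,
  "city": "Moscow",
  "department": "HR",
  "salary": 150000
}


Looking up field 'age'
Value: 33

33


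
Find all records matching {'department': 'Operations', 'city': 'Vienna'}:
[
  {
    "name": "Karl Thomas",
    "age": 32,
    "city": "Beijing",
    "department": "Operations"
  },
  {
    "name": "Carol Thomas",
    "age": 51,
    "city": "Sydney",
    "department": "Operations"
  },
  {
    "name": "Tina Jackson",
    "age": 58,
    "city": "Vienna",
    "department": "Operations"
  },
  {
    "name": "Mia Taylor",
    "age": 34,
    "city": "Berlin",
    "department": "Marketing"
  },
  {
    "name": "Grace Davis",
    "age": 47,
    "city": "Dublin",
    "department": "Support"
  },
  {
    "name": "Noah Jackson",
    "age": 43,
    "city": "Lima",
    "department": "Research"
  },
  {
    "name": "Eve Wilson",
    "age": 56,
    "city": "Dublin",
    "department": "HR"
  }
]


Search criteria: {'department': 'Operations', 'city': 'Vienna'}

Checking 7 records:
  Karl Thomas: {department: Operations, city: Beijing}
  Carol Thomas: {department: Operations, city: Sydney}
  Tina Jackson: {department: Operations, city: Vienna} <-- MATCH
  Mia Taylor: {department: Marketing, city: Berlin}
  Grace Davis: {department: Support, city: Dublin}
  Noah Jackson: {department: Research, city: Lima}
  Eve Wilson: {department: HR, city: Dublin}

Matches: ["Tina Jackson"]

["Tina Jackson"]


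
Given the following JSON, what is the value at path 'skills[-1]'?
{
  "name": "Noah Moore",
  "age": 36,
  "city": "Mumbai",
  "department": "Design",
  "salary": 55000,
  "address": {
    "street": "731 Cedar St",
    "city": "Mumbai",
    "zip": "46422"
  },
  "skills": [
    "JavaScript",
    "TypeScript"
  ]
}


Query: skills[-1]
Path: skills -> last element
Value: TypeScript

TypeScript


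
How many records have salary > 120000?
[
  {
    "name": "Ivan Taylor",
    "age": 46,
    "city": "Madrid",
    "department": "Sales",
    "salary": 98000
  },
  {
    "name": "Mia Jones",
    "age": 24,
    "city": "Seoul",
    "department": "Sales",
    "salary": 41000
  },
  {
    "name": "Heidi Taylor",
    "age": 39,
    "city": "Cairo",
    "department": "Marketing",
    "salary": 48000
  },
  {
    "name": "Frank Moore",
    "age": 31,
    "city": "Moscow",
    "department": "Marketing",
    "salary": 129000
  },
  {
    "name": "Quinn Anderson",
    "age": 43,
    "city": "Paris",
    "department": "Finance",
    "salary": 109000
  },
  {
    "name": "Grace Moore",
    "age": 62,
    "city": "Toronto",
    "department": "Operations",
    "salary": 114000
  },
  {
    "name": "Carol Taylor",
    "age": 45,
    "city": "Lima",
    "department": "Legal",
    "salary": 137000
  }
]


Data: 7 records
Condition: salary > 120000

Checking each record:
  Ivan Taylor: 98000
  Mia Jones: 41000
  Heidi Taylor: 48000
  Frank Moore: 129000 MATCH
  Quinn Anderson: 109000
  Grace Moore: 114000
  Carol Taylor: 137000 MATCH

Count: 2

2


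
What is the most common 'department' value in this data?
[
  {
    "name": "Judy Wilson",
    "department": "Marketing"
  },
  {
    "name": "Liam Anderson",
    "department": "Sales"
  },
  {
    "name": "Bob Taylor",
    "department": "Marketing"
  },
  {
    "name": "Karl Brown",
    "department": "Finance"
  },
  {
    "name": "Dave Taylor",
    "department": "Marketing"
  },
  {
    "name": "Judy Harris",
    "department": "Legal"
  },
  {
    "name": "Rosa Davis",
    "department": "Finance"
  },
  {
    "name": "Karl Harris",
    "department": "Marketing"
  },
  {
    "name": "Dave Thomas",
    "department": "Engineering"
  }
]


Counting 'department' values across 9 records:

  Marketing: 4 ####
  Finance: 2 ##
  Sales: 1 #
  Legal: 1 #
  Engineering: 1 #

Most common: Marketing (4 times)

Marketing (4 times)
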